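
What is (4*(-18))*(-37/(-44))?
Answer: -666/11 ≈ -60.545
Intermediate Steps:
(4*(-18))*(-37/(-44)) = -(-2664)*(-1)/44 = -72*37/44 = -666/11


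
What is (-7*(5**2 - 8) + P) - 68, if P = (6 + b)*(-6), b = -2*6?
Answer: -151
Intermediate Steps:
b = -12
P = 36 (P = (6 - 12)*(-6) = -6*(-6) = 36)
(-7*(5**2 - 8) + P) - 68 = (-7*(5**2 - 8) + 36) - 68 = (-7*(25 - 8) + 36) - 68 = (-7*17 + 36) - 68 = (-119 + 36) - 68 = -83 - 68 = -151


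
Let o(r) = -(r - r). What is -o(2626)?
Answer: 0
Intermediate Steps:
o(r) = 0 (o(r) = -1*0 = 0)
-o(2626) = -1*0 = 0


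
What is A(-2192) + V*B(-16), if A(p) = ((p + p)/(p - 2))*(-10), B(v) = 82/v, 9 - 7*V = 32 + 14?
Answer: 436629/61432 ≈ 7.1075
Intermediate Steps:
V = -37/7 (V = 9/7 - (32 + 14)/7 = 9/7 - 1/7*46 = 9/7 - 46/7 = -37/7 ≈ -5.2857)
A(p) = -20*p/(-2 + p) (A(p) = ((2*p)/(-2 + p))*(-10) = (2*p/(-2 + p))*(-10) = -20*p/(-2 + p))
A(-2192) + V*B(-16) = -20*(-2192)/(-2 - 2192) - 3034/(7*(-16)) = -20*(-2192)/(-2194) - 3034*(-1)/(7*16) = -20*(-2192)*(-1/2194) - 37/7*(-41/8) = -21920/1097 + 1517/56 = 436629/61432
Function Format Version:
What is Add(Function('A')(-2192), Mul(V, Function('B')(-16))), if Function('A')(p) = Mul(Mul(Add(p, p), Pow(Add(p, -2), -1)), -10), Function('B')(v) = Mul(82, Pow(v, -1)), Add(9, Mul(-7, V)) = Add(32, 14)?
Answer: Rational(436629, 61432) ≈ 7.1075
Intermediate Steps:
V = Rational(-37, 7) (V = Add(Rational(9, 7), Mul(Rational(-1, 7), Add(32, 14))) = Add(Rational(9, 7), Mul(Rational(-1, 7), 46)) = Add(Rational(9, 7), Rational(-46, 7)) = Rational(-37, 7) ≈ -5.2857)
Function('A')(p) = Mul(-20, p, Pow(Add(-2, p), -1)) (Function('A')(p) = Mul(Mul(Mul(2, p), Pow(Add(-2, p), -1)), -10) = Mul(Mul(2, p, Pow(Add(-2, p), -1)), -10) = Mul(-20, p, Pow(Add(-2, p), -1)))
Add(Function('A')(-2192), Mul(V, Function('B')(-16))) = Add(Mul(-20, -2192, Pow(Add(-2, -2192), -1)), Mul(Rational(-37, 7), Mul(82, Pow(-16, -1)))) = Add(Mul(-20, -2192, Pow(-2194, -1)), Mul(Rational(-37, 7), Mul(82, Rational(-1, 16)))) = Add(Mul(-20, -2192, Rational(-1, 2194)), Mul(Rational(-37, 7), Rational(-41, 8))) = Add(Rational(-21920, 1097), Rational(1517, 56)) = Rational(436629, 61432)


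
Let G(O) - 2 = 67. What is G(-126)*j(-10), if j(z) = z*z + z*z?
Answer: 13800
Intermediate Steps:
G(O) = 69 (G(O) = 2 + 67 = 69)
j(z) = 2*z² (j(z) = z² + z² = 2*z²)
G(-126)*j(-10) = 69*(2*(-10)²) = 69*(2*100) = 69*200 = 13800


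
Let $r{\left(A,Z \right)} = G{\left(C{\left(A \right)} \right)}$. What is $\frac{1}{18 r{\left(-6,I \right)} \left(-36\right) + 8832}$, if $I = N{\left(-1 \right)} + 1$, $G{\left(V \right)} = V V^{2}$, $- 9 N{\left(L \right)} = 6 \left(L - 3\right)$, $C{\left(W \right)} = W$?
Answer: $\frac{1}{148800} \approx 6.7204 \cdot 10^{-6}$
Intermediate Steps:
$N{\left(L \right)} = 2 - \frac{2 L}{3}$ ($N{\left(L \right)} = - \frac{6 \left(L - 3\right)}{9} = - \frac{6 \left(-3 + L\right)}{9} = - \frac{-18 + 6 L}{9} = 2 - \frac{2 L}{3}$)
$G{\left(V \right)} = V^{3}$
$I = \frac{11}{3}$ ($I = \left(2 - - \frac{2}{3}\right) + 1 = \left(2 + \frac{2}{3}\right) + 1 = \frac{8}{3} + 1 = \frac{11}{3} \approx 3.6667$)
$r{\left(A,Z \right)} = A^{3}$
$\frac{1}{18 r{\left(-6,I \right)} \left(-36\right) + 8832} = \frac{1}{18 \left(-6\right)^{3} \left(-36\right) + 8832} = \frac{1}{18 \left(-216\right) \left(-36\right) + 8832} = \frac{1}{\left(-3888\right) \left(-36\right) + 8832} = \frac{1}{139968 + 8832} = \frac{1}{148800}$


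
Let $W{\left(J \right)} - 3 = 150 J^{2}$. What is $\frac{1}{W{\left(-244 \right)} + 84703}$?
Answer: $\frac{1}{9015106} \approx 1.1092 \cdot 10^{-7}$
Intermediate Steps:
$W{\left(J \right)} = 3 + 150 J^{2}$
$\frac{1}{W{\left(-244 \right)} + 84703} = \frac{1}{\left(3 + 150 \left(-244\right)^{2}\right) + 84703} = \frac{1}{\left(3 + 150 \cdot 59536\right) + 84703} = \frac{1}{\left(3 + 8930400\right) + 84703} = \frac{1}{8930403 + 84703} = \frac{1}{9015106}$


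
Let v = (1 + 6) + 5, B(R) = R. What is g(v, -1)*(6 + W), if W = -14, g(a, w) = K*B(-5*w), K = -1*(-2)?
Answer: -80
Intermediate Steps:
K = 2
v = 12 (v = 7 + 5 = 12)
g(a, w) = -10*w (g(a, w) = 2*(-5*w) = -10*w)
g(v, -1)*(6 + W) = (-10*(-1))*(6 - 14) = 10*(-8) = -80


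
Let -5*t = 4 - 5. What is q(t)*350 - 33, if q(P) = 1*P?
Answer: 37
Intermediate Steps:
t = 1/5 (t = -(4 - 5)/5 = -1/5*(-1) = 1/5 ≈ 0.20000)
q(P) = P
q(t)*350 - 33 = (1/5)*350 - 33 = 70 - 33 = 37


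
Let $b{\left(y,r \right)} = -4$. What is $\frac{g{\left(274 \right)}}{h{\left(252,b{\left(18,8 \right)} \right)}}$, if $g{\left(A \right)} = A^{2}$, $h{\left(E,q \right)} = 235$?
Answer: $\frac{75076}{235} \approx 319.47$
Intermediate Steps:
$\frac{g{\left(274 \right)}}{h{\left(252,b{\left(18,8 \right)} \right)}} = \frac{274^{2}}{235} = 75076 \cdot \frac{1}{235} = \frac{75076}{235}$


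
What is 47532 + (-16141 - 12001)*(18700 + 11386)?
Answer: -846632680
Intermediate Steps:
47532 + (-16141 - 12001)*(18700 + 11386) = 47532 - 28142*30086 = 47532 - 846680212 = -846632680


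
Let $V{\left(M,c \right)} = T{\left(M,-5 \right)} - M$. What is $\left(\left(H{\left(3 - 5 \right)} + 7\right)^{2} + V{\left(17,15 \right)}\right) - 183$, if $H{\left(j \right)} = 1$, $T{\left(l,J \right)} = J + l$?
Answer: $-124$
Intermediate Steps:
$V{\left(M,c \right)} = -5$ ($V{\left(M,c \right)} = \left(-5 + M\right) - M = -5$)
$\left(\left(H{\left(3 - 5 \right)} + 7\right)^{2} + V{\left(17,15 \right)}\right) - 183 = \left(\left(1 + 7\right)^{2} - 5\right) - 183 = \left(8^{2} - 5\right) - 183 = \left(64 - 5\right) - 183 = 59 - 183 = -124$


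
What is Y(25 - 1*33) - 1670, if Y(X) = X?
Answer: -1678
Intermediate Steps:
Y(25 - 1*33) - 1670 = (25 - 1*33) - 1670 = (25 - 33) - 1670 = -8 - 1670 = -1678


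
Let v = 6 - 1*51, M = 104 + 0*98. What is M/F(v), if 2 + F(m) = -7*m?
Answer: 104/313 ≈ 0.33227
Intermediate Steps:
M = 104 (M = 104 + 0 = 104)
v = -45 (v = 6 - 51 = -45)
F(m) = -2 - 7*m
M/F(v) = 104/(-2 - 7*(-45)) = 104/(-2 + 315) = 104/313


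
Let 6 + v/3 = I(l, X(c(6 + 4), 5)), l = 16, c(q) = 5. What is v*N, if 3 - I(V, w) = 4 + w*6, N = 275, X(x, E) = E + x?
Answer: -55275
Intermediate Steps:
I(V, w) = -1 - 6*w (I(V, w) = 3 - (4 + w*6) = 3 - (4 + 6*w) = 3 + (-4 - 6*w) = -1 - 6*w)
v = -201 (v = -18 + 3*(-1 - 6*(5 + 5)) = -18 + 3*(-1 - 6*10) = -18 + 3*(-1 - 60) = -18 + 3*(-61) = -18 - 183 = -201)
v*N = -201*275 = -55275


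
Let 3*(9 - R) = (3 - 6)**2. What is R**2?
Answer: 36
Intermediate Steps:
R = 6 (R = 9 - (3 - 6)**2/3 = 9 - 1/3*(-3)**2 = 9 - 1/3*9 = 9 - 3 = 6)
R**2 = 6**2 = 36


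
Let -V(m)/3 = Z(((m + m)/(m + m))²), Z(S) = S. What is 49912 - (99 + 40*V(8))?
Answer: 49933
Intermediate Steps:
V(m) = -3 (V(m) = -3*((m + m)/(m + m))² = -3*((2*m)/((2*m)))² = -3*((2*m)*(1/(2*m)))² = -3*1² = -3*1 = -3)
49912 - (99 + 40*V(8)) = 49912 - (99 + 40*(-3)) = 49912 - (99 - 120) = 49912 - 1*(-21) = 49912 + 21 = 49933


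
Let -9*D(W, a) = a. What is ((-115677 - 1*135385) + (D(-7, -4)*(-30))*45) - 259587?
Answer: -511249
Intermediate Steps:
D(W, a) = -a/9
((-115677 - 1*135385) + (D(-7, -4)*(-30))*45) - 259587 = ((-115677 - 1*135385) + (-⅑*(-4)*(-30))*45) - 259587 = ((-115677 - 135385) + ((4/9)*(-30))*45) - 259587 = (-251062 - 40/3*45) - 259587 = (-251062 - 600) - 259587 = -251662 - 259587 = -511249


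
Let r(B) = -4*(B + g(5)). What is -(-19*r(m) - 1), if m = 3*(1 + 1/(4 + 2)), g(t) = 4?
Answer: -569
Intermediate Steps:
m = 7/2 (m = 3*(1 + 1/6) = 3*(1 + ⅙) = 3*(7/6) = 7/2 ≈ 3.5000)
r(B) = -16 - 4*B (r(B) = -4*(B + 4) = -4*(4 + B) = -16 - 4*B)
-(-19*r(m) - 1) = -(-19*(-16 - 4*7/2) - 1) = -(-19*(-16 - 14) - 1) = -(-19*(-30) - 1) = -(570 - 1) = -1*569 = -569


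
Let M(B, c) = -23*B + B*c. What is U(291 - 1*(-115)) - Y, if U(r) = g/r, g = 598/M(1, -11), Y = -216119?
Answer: 1491653039/6902 ≈ 2.1612e+5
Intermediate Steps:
g = -299/17 (g = 598/((1*(-23 - 11))) = 598/((1*(-34))) = 598/(-34) = 598*(-1/34) = -299/17 ≈ -17.588)
U(r) = -299/(17*r)
U(291 - 1*(-115)) - Y = -299/(17*(291 - 1*(-115))) - 1*(-216119) = -299/(17*(291 + 115)) + 216119 = -299/17/406 + 216119 = -299/17*1/406 + 216119 = -299/6902 + 216119 = 1491653039/6902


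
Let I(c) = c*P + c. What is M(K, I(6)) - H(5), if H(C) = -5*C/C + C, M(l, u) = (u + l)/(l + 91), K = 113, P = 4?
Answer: 143/204 ≈ 0.70098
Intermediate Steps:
I(c) = 5*c (I(c) = c*4 + c = 4*c + c = 5*c)
M(l, u) = (l + u)/(91 + l)
H(C) = -5 + C (H(C) = -5*1 + C = -5 + C)
M(K, I(6)) - H(5) = (113 + 5*6)/(91 + 113) - (-5 + 5) = (113 + 30)/204 - 1*0 = (1/204)*143 + 0 = 143/204 + 0 = 143/204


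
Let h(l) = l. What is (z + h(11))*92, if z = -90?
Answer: -7268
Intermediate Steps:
(z + h(11))*92 = (-90 + 11)*92 = -79*92 = -7268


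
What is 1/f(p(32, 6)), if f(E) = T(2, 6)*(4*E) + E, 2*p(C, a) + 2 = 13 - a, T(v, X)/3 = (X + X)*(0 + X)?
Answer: 2/4325 ≈ 0.00046243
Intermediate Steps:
T(v, X) = 6*X² (T(v, X) = 3*((X + X)*(0 + X)) = 3*((2*X)*X) = 3*(2*X²) = 6*X²)
p(C, a) = 11/2 - a/2 (p(C, a) = -1 + (13 - a)/2 = -1 + (13/2 - a/2) = 11/2 - a/2)
f(E) = 865*E (f(E) = (6*6²)*(4*E) + E = (6*36)*(4*E) + E = 216*(4*E) + E = 864*E + E = 865*E)
1/f(p(32, 6)) = 1/(865*(11/2 - ½*6)) = 1/(865*(11/2 - 3)) = 1/(865*(5/2)) = 1/(4325/2) = 2/4325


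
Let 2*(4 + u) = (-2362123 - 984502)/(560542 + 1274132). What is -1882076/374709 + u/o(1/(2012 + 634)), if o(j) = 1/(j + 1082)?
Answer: -6451369917010725659/1212695068803624 ≈ -5319.9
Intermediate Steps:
o(j) = 1/(1082 + j)
u = -18024017/3669348 (u = -4 + ((-2362123 - 984502)/(560542 + 1274132))/2 = -4 + (-3346625/1834674)/2 = -4 + (-3346625*1/1834674)/2 = -4 + (½)*(-3346625/1834674) = -4 - 3346625/3669348 = -18024017/3669348 ≈ -4.9120)
-1882076/374709 + u/o(1/(2012 + 634)) = -1882076/374709 - (9750993197/1834674 + 18024017/(3669348*(2012 + 634))) = -1882076*1/374709 - 18024017/(3669348*(1/(1082 + 1/2646))) = -1882076/374709 - 18024017/(3669348*(1/(1082 + 1/2646))) = -1882076/374709 - 18024017/(3669348*(1/(2862973/2646))) = -1882076/374709 - 18024017/(3669348*2646/2862973) = -1882076/374709 - 18024017/3669348*2862973/2646 = -1882076/374709 - 51602274022541/9709094808 = -6451369917010725659/1212695068803624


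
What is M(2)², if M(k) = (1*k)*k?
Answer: 16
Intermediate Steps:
M(k) = k² (M(k) = k*k = k²)
M(2)² = (2²)² = 4² = 16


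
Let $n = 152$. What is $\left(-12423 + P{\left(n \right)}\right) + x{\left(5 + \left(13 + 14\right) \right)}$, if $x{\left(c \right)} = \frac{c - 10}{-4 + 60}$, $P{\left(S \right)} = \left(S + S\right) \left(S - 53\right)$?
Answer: $\frac{494855}{28} \approx 17673.0$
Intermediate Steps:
$P{\left(S \right)} = 2 S \left(-53 + S\right)$
$x{\left(c \right)} = - \frac{5}{28} + \frac{c}{56}$ ($x{\left(c \right)} = \frac{-10 + c}{56} = \left(-10 + c\right) \frac{1}{56} = - \frac{5}{28} + \frac{c}{56}$)
$\left(-12423 + P{\left(n \right)}\right) + x{\left(5 + \left(13 + 14\right) \right)} = \left(-12423 + 2 \cdot 152 \left(-53 + 152\right)\right) - \left(\frac{5}{28} - \frac{5 + \left(13 + 14\right)}{56}\right) = \left(-12423 + 2 \cdot 152 \cdot 99\right) - \left(\frac{5}{28} - \frac{5 + 27}{56}\right) = \left(-12423 + 30096\right) + \left(- \frac{5}{28} + \frac{1}{56} \cdot 32\right) = 17673 + \left(- \frac{5}{28} + \frac{4}{7}\right) = 17673 + \frac{11}{28} = \frac{494855}{28}$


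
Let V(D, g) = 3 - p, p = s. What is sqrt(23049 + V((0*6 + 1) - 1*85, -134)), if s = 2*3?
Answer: sqrt(23046) ≈ 151.81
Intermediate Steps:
s = 6
p = 6
V(D, g) = -3 (V(D, g) = 3 - 1*6 = 3 - 6 = -3)
sqrt(23049 + V((0*6 + 1) - 1*85, -134)) = sqrt(23049 - 3) = sqrt(23046)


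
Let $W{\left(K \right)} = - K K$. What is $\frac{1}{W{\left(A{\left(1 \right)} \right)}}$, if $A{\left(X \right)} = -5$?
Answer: $- \frac{1}{25} \approx -0.04$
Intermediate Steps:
$W{\left(K \right)} = - K^{2}$
$\frac{1}{W{\left(A{\left(1 \right)} \right)}} = \frac{1}{\left(-1\right) \left(-5\right)^{2}} = \frac{1}{\left(-1\right) 25} = \frac{1}{-25} = - \frac{1}{25}$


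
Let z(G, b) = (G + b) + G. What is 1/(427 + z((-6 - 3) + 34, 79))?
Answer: 1/556 ≈ 0.0017986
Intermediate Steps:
z(G, b) = b + 2*G
1/(427 + z((-6 - 3) + 34, 79)) = 1/(427 + (79 + 2*((-6 - 3) + 34))) = 1/(427 + (79 + 2*(-9 + 34))) = 1/(427 + (79 + 2*25)) = 1/(427 + (79 + 50)) = 1/(427 + 129) = 1/556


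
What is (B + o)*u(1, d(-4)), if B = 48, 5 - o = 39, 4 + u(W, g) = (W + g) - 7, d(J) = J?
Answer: -196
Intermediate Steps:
u(W, g) = -11 + W + g (u(W, g) = -4 + ((W + g) - 7) = -4 + (-7 + W + g) = -11 + W + g)
o = -34 (o = 5 - 1*39 = 5 - 39 = -34)
(B + o)*u(1, d(-4)) = (48 - 34)*(-11 + 1 - 4) = 14*(-14) = -196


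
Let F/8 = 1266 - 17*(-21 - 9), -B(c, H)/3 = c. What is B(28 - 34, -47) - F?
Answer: -14190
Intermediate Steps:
B(c, H) = -3*c
F = 14208 (F = 8*(1266 - 17*(-21 - 9)) = 8*(1266 - 17*(-30)) = 8*(1266 + 510) = 8*1776 = 14208)
B(28 - 34, -47) - F = -3*(28 - 34) - 1*14208 = -3*(-6) - 14208 = 18 - 14208 = -14190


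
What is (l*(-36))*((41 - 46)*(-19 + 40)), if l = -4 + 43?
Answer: 147420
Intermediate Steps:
l = 39
(l*(-36))*((41 - 46)*(-19 + 40)) = (39*(-36))*((41 - 46)*(-19 + 40)) = -(-7020)*21 = -1404*(-105) = 147420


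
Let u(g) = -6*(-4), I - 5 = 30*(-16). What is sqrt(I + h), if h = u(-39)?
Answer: I*sqrt(451) ≈ 21.237*I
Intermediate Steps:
I = -475 (I = 5 + 30*(-16) = 5 - 480 = -475)
u(g) = 24
h = 24
sqrt(I + h) = sqrt(-475 + 24) = sqrt(-451) = I*sqrt(451)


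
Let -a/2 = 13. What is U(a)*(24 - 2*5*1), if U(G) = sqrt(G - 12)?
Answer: 14*I*sqrt(38) ≈ 86.302*I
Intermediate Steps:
a = -26 (a = -2*13 = -26)
U(G) = sqrt(-12 + G)
U(a)*(24 - 2*5*1) = sqrt(-12 - 26)*(24 - 2*5*1) = sqrt(-38)*(24 - 10*1) = (I*sqrt(38))*(24 - 10) = (I*sqrt(38))*14 = 14*I*sqrt(38)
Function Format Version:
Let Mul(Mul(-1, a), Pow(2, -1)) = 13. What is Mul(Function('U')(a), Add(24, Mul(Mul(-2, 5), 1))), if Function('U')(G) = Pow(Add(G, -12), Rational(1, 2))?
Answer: Mul(14, I, Pow(38, Rational(1, 2))) ≈ Mul(86.302, I)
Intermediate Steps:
a = -26 (a = Mul(-2, 13) = -26)
Function('U')(G) = Pow(Add(-12, G), Rational(1, 2))
Mul(Function('U')(a), Add(24, Mul(Mul(-2, 5), 1))) = Mul(Pow(Add(-12, -26), Rational(1, 2)), Add(24, Mul(Mul(-2, 5), 1))) = Mul(Pow(-38, Rational(1, 2)), Add(24, Mul(-10, 1))) = Mul(Mul(I, Pow(38, Rational(1, 2))), Add(24, -10)) = Mul(Mul(I, Pow(38, Rational(1, 2))), 14) = Mul(14, I, Pow(38, Rational(1, 2)))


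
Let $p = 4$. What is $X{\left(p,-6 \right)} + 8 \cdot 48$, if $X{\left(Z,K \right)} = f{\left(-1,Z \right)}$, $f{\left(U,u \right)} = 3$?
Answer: $387$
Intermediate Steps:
$X{\left(Z,K \right)} = 3$
$X{\left(p,-6 \right)} + 8 \cdot 48 = 3 + 8 \cdot 48 = 3 + 384 = 387$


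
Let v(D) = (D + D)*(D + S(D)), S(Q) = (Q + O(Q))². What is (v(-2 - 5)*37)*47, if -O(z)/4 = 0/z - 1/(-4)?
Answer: -1387722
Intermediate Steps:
O(z) = -1 (O(z) = -4*(0/z - 1/(-4)) = -4*(0 - 1*(-¼)) = -4*(0 + ¼) = -4*¼ = -1)
S(Q) = (-1 + Q)² (S(Q) = (Q - 1)² = (-1 + Q)²)
v(D) = 2*D*(D + (-1 + D)²) (v(D) = (D + D)*(D + (-1 + D)²) = (2*D)*(D + (-1 + D)²) = 2*D*(D + (-1 + D)²))
(v(-2 - 5)*37)*47 = ((2*(-2 - 5)*((-2 - 5) + (-1 + (-2 - 5))²))*37)*47 = ((2*(-7)*(-7 + (-1 - 7)²))*37)*47 = ((2*(-7)*(-7 + (-8)²))*37)*47 = ((2*(-7)*(-7 + 64))*37)*47 = ((2*(-7)*57)*37)*47 = -798*37*47 = -29526*47 = -1387722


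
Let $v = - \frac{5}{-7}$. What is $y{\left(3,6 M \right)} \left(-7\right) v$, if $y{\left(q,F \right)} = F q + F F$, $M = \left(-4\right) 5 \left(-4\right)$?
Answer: $-1159200$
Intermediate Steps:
$M = 80$ ($M = \left(-20\right) \left(-4\right) = 80$)
$y{\left(q,F \right)} = F^{2} + F q$ ($y{\left(q,F \right)} = F q + F^{2} = F^{2} + F q$)
$v = \frac{5}{7}$ ($v = \left(-5\right) \left(- \frac{1}{7}\right) = \frac{5}{7} \approx 0.71429$)
$y{\left(3,6 M \right)} \left(-7\right) v = 6 \cdot 80 \left(6 \cdot 80 + 3\right) \left(-7\right) \frac{5}{7} = 480 \left(480 + 3\right) \left(-7\right) \frac{5}{7} = 480 \cdot 483 \left(-7\right) \frac{5}{7} = 231840 \left(-7\right) \frac{5}{7} = \left(-1622880\right) \frac{5}{7} = -1159200$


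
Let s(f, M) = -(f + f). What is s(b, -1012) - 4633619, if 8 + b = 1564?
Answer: -4636731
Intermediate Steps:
b = 1556 (b = -8 + 1564 = 1556)
s(f, M) = -2*f
s(b, -1012) - 4633619 = -2*1556 - 4633619 = -3112 - 4633619 = -4636731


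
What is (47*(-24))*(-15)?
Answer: 16920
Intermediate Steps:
(47*(-24))*(-15) = -1128*(-15) = 16920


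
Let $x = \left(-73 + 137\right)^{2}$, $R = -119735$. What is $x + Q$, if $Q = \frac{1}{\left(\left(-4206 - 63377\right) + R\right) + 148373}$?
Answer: $\frac{159518719}{38945} \approx 4096.0$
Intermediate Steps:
$x = 4096$ ($x = 64^{2} = 4096$)
$Q = - \frac{1}{38945}$ ($Q = \frac{1}{\left(\left(-4206 - 63377\right) - 119735\right) + 148373} = \frac{1}{\left(-67583 - 119735\right) + 148373} = \frac{1}{-187318 + 148373} = \frac{1}{-38945} = - \frac{1}{38945} \approx -2.5677 \cdot 10^{-5}$)
$x + Q = 4096 - \frac{1}{38945} = \frac{159518719}{38945}$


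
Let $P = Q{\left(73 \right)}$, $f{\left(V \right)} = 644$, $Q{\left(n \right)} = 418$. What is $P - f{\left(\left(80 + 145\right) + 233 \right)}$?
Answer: $-226$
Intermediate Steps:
$P = 418$
$P - f{\left(\left(80 + 145\right) + 233 \right)} = 418 - 644 = -226$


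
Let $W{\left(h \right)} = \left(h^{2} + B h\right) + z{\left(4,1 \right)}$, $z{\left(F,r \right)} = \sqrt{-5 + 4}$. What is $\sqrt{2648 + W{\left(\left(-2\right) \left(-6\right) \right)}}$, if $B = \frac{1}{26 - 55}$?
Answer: $\frac{\sqrt{2347724 + 841 i}}{29} \approx 52.835 + 0.0094633 i$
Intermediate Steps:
$z{\left(F,r \right)} = i$ ($z{\left(F,r \right)} = \sqrt{-1} = i$)
$B = - \frac{1}{29}$ ($B = \frac{1}{-29} = - \frac{1}{29} \approx -0.034483$)
$W{\left(h \right)} = i + h^{2} - \frac{h}{29}$ ($W{\left(h \right)} = \left(h^{2} - \frac{h}{29}\right) + i = i + h^{2} - \frac{h}{29}$)
$\sqrt{2648 + W{\left(\left(-2\right) \left(-6\right) \right)}} = \sqrt{2648 + \left(i + \left(\left(-2\right) \left(-6\right)\right)^{2} - \frac{\left(-2\right) \left(-6\right)}{29}\right)} = \sqrt{2648 + \left(i + 12^{2} - \frac{12}{29}\right)} = \sqrt{2648 + \left(i + 144 - \frac{12}{29}\right)} = \sqrt{2648 + \left(\frac{4164}{29} + i\right)} = \sqrt{\frac{80956}{29} + i}$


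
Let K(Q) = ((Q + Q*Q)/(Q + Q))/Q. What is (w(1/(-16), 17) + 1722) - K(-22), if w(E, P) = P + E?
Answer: 305969/176 ≈ 1738.5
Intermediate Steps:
w(E, P) = E + P
K(Q) = (Q + Q²)/(2*Q²) (K(Q) = ((Q + Q²)/((2*Q)))/Q = ((Q + Q²)*(1/(2*Q)))/Q = ((Q + Q²)/(2*Q))/Q = (Q + Q²)/(2*Q²))
(w(1/(-16), 17) + 1722) - K(-22) = ((1/(-16) + 17) + 1722) - (1 - 22)/(2*(-22)) = ((-1/16 + 17) + 1722) - (-1)*(-21)/(2*22) = (271/16 + 1722) - 1*21/44 = 27823/16 - 21/44 = 305969/176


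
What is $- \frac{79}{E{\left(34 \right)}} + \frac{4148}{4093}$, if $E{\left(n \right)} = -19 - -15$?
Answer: $\frac{339939}{16372} \approx 20.763$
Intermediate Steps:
$E{\left(n \right)} = -4$ ($E{\left(n \right)} = -19 + 15 = -4$)
$- \frac{79}{E{\left(34 \right)}} + \frac{4148}{4093} = - \frac{79}{-4} + \frac{4148}{4093} = \left(-79\right) \left(- \frac{1}{4}\right) + 4148 \cdot \frac{1}{4093} = \frac{79}{4} + \frac{4148}{4093} = \frac{339939}{16372}$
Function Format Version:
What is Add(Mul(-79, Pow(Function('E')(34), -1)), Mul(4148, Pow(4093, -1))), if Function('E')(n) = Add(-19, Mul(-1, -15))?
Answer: Rational(339939, 16372) ≈ 20.763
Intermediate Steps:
Function('E')(n) = -4 (Function('E')(n) = Add(-19, 15) = -4)
Add(Mul(-79, Pow(Function('E')(34), -1)), Mul(4148, Pow(4093, -1))) = Add(Mul(-79, Pow(-4, -1)), Mul(4148, Pow(4093, -1))) = Add(Mul(-79, Rational(-1, 4)), Mul(4148, Rational(1, 4093))) = Add(Rational(79, 4), Rational(4148, 4093)) = Rational(339939, 16372)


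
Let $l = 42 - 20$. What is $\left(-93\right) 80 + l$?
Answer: $-7418$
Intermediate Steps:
$l = 22$ ($l = 42 - 20 = 22$)
$\left(-93\right) 80 + l = \left(-93\right) 80 + 22 = -7440 + 22 = -7418$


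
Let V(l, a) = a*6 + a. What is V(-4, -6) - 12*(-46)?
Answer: 510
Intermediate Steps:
V(l, a) = 7*a (V(l, a) = 6*a + a = 7*a)
V(-4, -6) - 12*(-46) = 7*(-6) - 12*(-46) = -42 + 552 = 510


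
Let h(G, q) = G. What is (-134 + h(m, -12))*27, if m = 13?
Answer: -3267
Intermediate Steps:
(-134 + h(m, -12))*27 = (-134 + 13)*27 = -121*27 = -3267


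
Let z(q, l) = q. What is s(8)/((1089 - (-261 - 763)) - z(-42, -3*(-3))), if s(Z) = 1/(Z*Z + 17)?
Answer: 1/174555 ≈ 5.7289e-6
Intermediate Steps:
s(Z) = 1/(17 + Z**2) (s(Z) = 1/(Z**2 + 17) = 1/(17 + Z**2))
s(8)/((1089 - (-261 - 763)) - z(-42, -3*(-3))) = 1/((17 + 8**2)*((1089 - (-261 - 763)) - 1*(-42))) = 1/((17 + 64)*((1089 - 1*(-1024)) + 42)) = 1/(81*((1089 + 1024) + 42)) = 1/(81*(2113 + 42)) = (1/81)/2155 = (1/81)*(1/2155) = 1/174555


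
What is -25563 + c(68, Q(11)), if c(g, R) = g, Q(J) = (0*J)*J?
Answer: -25495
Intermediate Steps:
Q(J) = 0 (Q(J) = 0*J = 0)
-25563 + c(68, Q(11)) = -25563 + 68 = -25495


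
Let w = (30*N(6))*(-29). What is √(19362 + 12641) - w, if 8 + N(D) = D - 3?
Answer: -4350 + √32003 ≈ -4171.1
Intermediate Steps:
N(D) = -11 + D (N(D) = -8 + (D - 3) = -8 + (-3 + D) = -11 + D)
w = 4350 (w = (30*(-11 + 6))*(-29) = (30*(-5))*(-29) = -150*(-29) = 4350)
√(19362 + 12641) - w = √(19362 + 12641) - 1*4350 = √32003 - 4350 = -4350 + √32003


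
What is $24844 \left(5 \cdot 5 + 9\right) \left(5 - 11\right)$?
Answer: $-5068176$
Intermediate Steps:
$24844 \left(5 \cdot 5 + 9\right) \left(5 - 11\right) = 24844 \left(25 + 9\right) \left(-6\right) = 24844 \cdot 34 \left(-6\right) = 24844 \left(-204\right) = -5068176$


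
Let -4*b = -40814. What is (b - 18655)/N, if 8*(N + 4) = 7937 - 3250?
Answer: -67612/4655 ≈ -14.525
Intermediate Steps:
N = 4655/8 (N = -4 + (7937 - 3250)/8 = -4 + (⅛)*4687 = -4 + 4687/8 = 4655/8 ≈ 581.88)
b = 20407/2 (b = -¼*(-40814) = 20407/2 ≈ 10204.)
(b - 18655)/N = (20407/2 - 18655)/(4655/8) = -16903/2*8/4655 = -67612/4655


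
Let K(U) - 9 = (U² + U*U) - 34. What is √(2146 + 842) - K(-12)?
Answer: -263 + 6*√83 ≈ -208.34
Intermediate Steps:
K(U) = -25 + 2*U² (K(U) = 9 + ((U² + U*U) - 34) = 9 + ((U² + U²) - 34) = 9 + (2*U² - 34) = 9 + (-34 + 2*U²) = -25 + 2*U²)
√(2146 + 842) - K(-12) = √(2146 + 842) - (-25 + 2*(-12)²) = √2988 - (-25 + 2*144) = 6*√83 - (-25 + 288) = 6*√83 - 1*263 = 6*√83 - 263 = -263 + 6*√83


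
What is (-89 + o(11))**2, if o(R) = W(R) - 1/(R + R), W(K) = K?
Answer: 2948089/484 ≈ 6091.1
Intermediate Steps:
o(R) = R - 1/(2*R) (o(R) = R - 1/(R + R) = R - 1/(2*R))
(-89 + o(11))**2 = (-89 + (11 - 1/2/11))**2 = (-89 + (11 - 1/2*1/11))**2 = (-89 + (11 - 1/22))**2 = (-89 + 241/22)**2 = (-1717/22)**2 = 2948089/484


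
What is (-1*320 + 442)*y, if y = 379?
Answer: 46238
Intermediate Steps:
(-1*320 + 442)*y = (-1*320 + 442)*379 = (-320 + 442)*379 = 122*379 = 46238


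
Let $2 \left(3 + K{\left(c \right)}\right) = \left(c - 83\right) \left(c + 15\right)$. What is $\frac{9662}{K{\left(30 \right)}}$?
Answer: $- \frac{19324}{2391} \approx -8.082$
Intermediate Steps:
$K{\left(c \right)} = -3 + \frac{\left(-83 + c\right) \left(15 + c\right)}{2}$ ($K{\left(c \right)} = -3 + \frac{\left(c - 83\right) \left(c + 15\right)}{2} = -3 + \frac{\left(-83 + c\right) \left(15 + c\right)}{2}$)
$\frac{9662}{K{\left(30 \right)}} = \frac{9662}{- \frac{1251}{2} + \frac{30^{2}}{2} - 1020} = \frac{9662}{- \frac{1251}{2} + \frac{1}{2} \cdot 900 - 1020} = \frac{9662}{- \frac{1251}{2} + 450 - 1020} = \frac{9662}{- \frac{2391}{2}} = 9662 \left(- \frac{2}{2391}\right) = - \frac{19324}{2391}$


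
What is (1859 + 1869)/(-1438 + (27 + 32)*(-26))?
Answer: -932/743 ≈ -1.2544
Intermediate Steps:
(1859 + 1869)/(-1438 + (27 + 32)*(-26)) = 3728/(-1438 + 59*(-26)) = 3728/(-1438 - 1534) = 3728/(-2972) = 3728*(-1/2972) = -932/743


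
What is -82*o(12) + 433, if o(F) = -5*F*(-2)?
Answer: -9407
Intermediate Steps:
o(F) = 10*F
-82*o(12) + 433 = -820*12 + 433 = -82*120 + 433 = -9840 + 433 = -9407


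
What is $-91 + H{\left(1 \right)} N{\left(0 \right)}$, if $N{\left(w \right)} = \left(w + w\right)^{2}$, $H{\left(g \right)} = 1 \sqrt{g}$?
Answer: $-91$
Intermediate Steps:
$H{\left(g \right)} = \sqrt{g}$
$N{\left(w \right)} = 4 w^{2}$ ($N{\left(w \right)} = \left(2 w\right)^{2} = 4 w^{2}$)
$-91 + H{\left(1 \right)} N{\left(0 \right)} = -91 + \sqrt{1} \cdot 4 \cdot 0^{2} = -91 + 1 \cdot 4 \cdot 0 = -91 + 1 \cdot 0 = -91 + 0 = -91$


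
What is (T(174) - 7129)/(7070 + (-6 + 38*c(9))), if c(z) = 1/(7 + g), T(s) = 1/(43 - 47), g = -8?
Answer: -28517/28104 ≈ -1.0147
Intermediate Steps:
T(s) = -¼ (T(s) = 1/(-4) = -¼)
c(z) = -1 (c(z) = 1/(7 - 8) = 1/(-1) = -1)
(T(174) - 7129)/(7070 + (-6 + 38*c(9))) = (-¼ - 7129)/(7070 + (-6 + 38*(-1))) = -28517/(4*(7070 + (-6 - 38))) = -28517/(4*(7070 - 44)) = -28517/4/7026 = -28517/4*1/7026 = -28517/28104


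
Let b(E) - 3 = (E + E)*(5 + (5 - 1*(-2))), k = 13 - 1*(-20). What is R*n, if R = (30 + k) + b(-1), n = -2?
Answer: -84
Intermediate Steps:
k = 33 (k = 13 + 20 = 33)
b(E) = 3 + 24*E (b(E) = 3 + (E + E)*(5 + (5 - 1*(-2))) = 3 + (2*E)*(5 + (5 + 2)) = 3 + (2*E)*(5 + 7) = 3 + (2*E)*12 = 3 + 24*E)
R = 42 (R = (30 + 33) + (3 + 24*(-1)) = 63 + (3 - 24) = 63 - 21 = 42)
R*n = 42*(-2) = -84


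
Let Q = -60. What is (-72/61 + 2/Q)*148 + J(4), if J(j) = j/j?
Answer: -163439/915 ≈ -178.62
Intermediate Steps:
J(j) = 1
(-72/61 + 2/Q)*148 + J(4) = (-72/61 + 2/(-60))*148 + 1 = (-72*1/61 + 2*(-1/60))*148 + 1 = (-72/61 - 1/30)*148 + 1 = -2221/1830*148 + 1 = -164354/915 + 1 = -163439/915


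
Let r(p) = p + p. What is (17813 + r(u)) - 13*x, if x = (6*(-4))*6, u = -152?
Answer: 19381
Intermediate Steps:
x = -144 (x = -24*6 = -144)
r(p) = 2*p
(17813 + r(u)) - 13*x = (17813 + 2*(-152)) - 13*(-144) = (17813 - 304) + 1872 = 17509 + 1872 = 19381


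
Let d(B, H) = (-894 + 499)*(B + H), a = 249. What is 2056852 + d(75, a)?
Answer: 1928872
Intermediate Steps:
d(B, H) = -395*B - 395*H (d(B, H) = -395*(B + H) = -395*B - 395*H)
2056852 + d(75, a) = 2056852 + (-395*75 - 395*249) = 2056852 + (-29625 - 98355) = 2056852 - 127980 = 1928872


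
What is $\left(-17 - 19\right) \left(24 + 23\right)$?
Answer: $-1692$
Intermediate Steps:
$\left(-17 - 19\right) \left(24 + 23\right) = \left(-17 - 19\right) 47 = \left(-36\right) 47 = -1692$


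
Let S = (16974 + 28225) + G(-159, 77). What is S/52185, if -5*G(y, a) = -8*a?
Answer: 10791/12425 ≈ 0.86849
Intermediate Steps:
G(y, a) = 8*a/5 (G(y, a) = -(-8)*a/5 = 8*a/5)
S = 226611/5 (S = (16974 + 28225) + (8/5)*77 = 45199 + 616/5 = 226611/5 ≈ 45322.)
S/52185 = (226611/5)/52185 = (226611/5)*(1/52185) = 10791/12425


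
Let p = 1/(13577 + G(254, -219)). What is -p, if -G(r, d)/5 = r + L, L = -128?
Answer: -1/12947 ≈ -7.7238e-5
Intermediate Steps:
G(r, d) = 640 - 5*r (G(r, d) = -5*(r - 128) = -5*(-128 + r) = 640 - 5*r)
p = 1/12947 (p = 1/(13577 + (640 - 5*254)) = 1/(13577 + (640 - 1270)) = 1/(13577 - 630) = 1/12947 ≈ 7.7238e-5)
-p = -1*1/12947 = -1/12947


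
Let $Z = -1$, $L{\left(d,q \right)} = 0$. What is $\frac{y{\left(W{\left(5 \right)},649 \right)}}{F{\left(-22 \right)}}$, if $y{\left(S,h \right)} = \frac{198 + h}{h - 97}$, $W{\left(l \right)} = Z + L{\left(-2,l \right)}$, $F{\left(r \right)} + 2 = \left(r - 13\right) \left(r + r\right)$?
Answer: $\frac{847}{848976} \approx 0.00099767$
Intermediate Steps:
$F{\left(r \right)} = -2 + 2 r \left(-13 + r\right)$ ($F{\left(r \right)} = -2 + \left(r - 13\right) \left(r + r\right) = -2 + \left(-13 + r\right) 2 r = -2 + 2 r \left(-13 + r\right)$)
$W{\left(l \right)} = -1$ ($W{\left(l \right)} = -1 + 0 = -1$)
$y{\left(S,h \right)} = \frac{198 + h}{-97 + h}$
$\frac{y{\left(W{\left(5 \right)},649 \right)}}{F{\left(-22 \right)}} = \frac{\frac{1}{-97 + 649} \left(198 + 649\right)}{-2 - -572 + 2 \left(-22\right)^{2}} = \frac{\frac{1}{552} \cdot 847}{-2 + 572 + 2 \cdot 484} = \frac{\frac{1}{552} \cdot 847}{-2 + 572 + 968} = \frac{847}{552 \cdot 1538} = \frac{847}{552} \cdot \frac{1}{1538} = \frac{847}{848976}$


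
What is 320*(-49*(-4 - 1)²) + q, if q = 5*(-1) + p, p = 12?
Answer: -391993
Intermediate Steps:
q = 7 (q = 5*(-1) + 12 = -5 + 12 = 7)
320*(-49*(-4 - 1)²) + q = 320*(-49*(-4 - 1)²) + 7 = 320*(-49*(-5)²) + 7 = 320*(-49*25) + 7 = 320*(-1225) + 7 = -392000 + 7 = -391993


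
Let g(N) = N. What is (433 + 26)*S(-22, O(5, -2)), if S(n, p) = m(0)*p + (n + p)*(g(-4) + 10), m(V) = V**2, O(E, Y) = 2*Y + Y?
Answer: -77112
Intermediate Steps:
O(E, Y) = 3*Y
S(n, p) = 6*n + 6*p (S(n, p) = 0**2*p + (n + p)*(-4 + 10) = 0*p + (n + p)*6 = 0 + (6*n + 6*p) = 6*n + 6*p)
(433 + 26)*S(-22, O(5, -2)) = (433 + 26)*(6*(-22) + 6*(3*(-2))) = 459*(-132 + 6*(-6)) = 459*(-132 - 36) = 459*(-168) = -77112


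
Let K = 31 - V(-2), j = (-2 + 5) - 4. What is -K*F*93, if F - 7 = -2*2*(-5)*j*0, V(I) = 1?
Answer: -19530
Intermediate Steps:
j = -1 (j = 3 - 4 = -1)
F = 7 (F = 7 - 2*2*(-5)*(-1)*0 = 7 - (-20)*(-1)*0 = 7 - 2*10*0 = 7 - 20*0 = 7 + 0 = 7)
K = 30 (K = 31 - 1*1 = 31 - 1 = 30)
-K*F*93 = -30*7*93 = -210*93 = -1*19530 = -19530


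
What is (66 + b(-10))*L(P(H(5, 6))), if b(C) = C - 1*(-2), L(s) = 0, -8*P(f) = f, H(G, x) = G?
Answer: 0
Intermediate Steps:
P(f) = -f/8
b(C) = 2 + C (b(C) = C + 2 = 2 + C)
(66 + b(-10))*L(P(H(5, 6))) = (66 + (2 - 10))*0 = (66 - 8)*0 = 58*0 = 0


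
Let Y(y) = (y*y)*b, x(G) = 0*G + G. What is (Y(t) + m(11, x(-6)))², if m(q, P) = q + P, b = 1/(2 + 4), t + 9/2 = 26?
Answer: 3876961/576 ≈ 6730.8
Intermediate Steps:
x(G) = G (x(G) = 0 + G = G)
t = 43/2 (t = -9/2 + 26 = 43/2 ≈ 21.500)
b = ⅙ (b = 1/6 = ⅙ ≈ 0.16667)
m(q, P) = P + q
Y(y) = y²/6 (Y(y) = (y*y)*(⅙) = y²*(⅙) = y²/6)
(Y(t) + m(11, x(-6)))² = ((43/2)²/6 + (-6 + 11))² = ((⅙)*(1849/4) + 5)² = (1849/24 + 5)² = (1969/24)² = 3876961/576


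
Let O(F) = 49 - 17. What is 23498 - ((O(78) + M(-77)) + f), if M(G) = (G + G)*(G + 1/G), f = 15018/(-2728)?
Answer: 15838093/1364 ≈ 11612.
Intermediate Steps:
f = -7509/1364 (f = 15018*(-1/2728) = -7509/1364 ≈ -5.5051)
M(G) = 2*G*(G + 1/G) (M(G) = (2*G)*(G + 1/G) = 2*G*(G + 1/G))
O(F) = 32
23498 - ((O(78) + M(-77)) + f) = 23498 - ((32 + (2 + 2*(-77)²)) - 7509/1364) = 23498 - ((32 + (2 + 2*5929)) - 7509/1364) = 23498 - ((32 + (2 + 11858)) - 7509/1364) = 23498 - ((32 + 11860) - 7509/1364) = 23498 - (11892 - 7509/1364) = 23498 - 1*16213179/1364 = 23498 - 16213179/1364 = 15838093/1364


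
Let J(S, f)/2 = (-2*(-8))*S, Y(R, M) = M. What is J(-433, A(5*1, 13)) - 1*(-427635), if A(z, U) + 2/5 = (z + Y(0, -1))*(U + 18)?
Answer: 413779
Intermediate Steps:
A(z, U) = -⅖ + (-1 + z)*(18 + U) (A(z, U) = -⅖ + (z - 1)*(U + 18) = -⅖ + (-1 + z)*(18 + U))
J(S, f) = 32*S (J(S, f) = 2*((-2*(-8))*S) = 2*(16*S) = 32*S)
J(-433, A(5*1, 13)) - 1*(-427635) = 32*(-433) - 1*(-427635) = -13856 + 427635 = 413779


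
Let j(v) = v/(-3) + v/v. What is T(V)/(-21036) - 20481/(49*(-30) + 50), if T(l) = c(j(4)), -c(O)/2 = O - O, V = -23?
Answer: 20481/1420 ≈ 14.423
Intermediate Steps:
j(v) = 1 - v/3 (j(v) = v*(-1/3) + 1 = -v/3 + 1 = 1 - v/3)
c(O) = 0 (c(O) = -2*(O - O) = -2*0 = 0)
T(l) = 0
T(V)/(-21036) - 20481/(49*(-30) + 50) = 0/(-21036) - 20481/(49*(-30) + 50) = 0*(-1/21036) - 20481/(-1470 + 50) = 0 - 20481/(-1420) = 0 - 20481*(-1/1420) = 0 + 20481/1420 = 20481/1420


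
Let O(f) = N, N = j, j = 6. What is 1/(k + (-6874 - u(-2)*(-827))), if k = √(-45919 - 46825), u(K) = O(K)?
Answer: -239/468561 - I*√23186/1874244 ≈ -0.00051007 - 8.1243e-5*I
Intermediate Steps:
N = 6
O(f) = 6
u(K) = 6
k = 2*I*√23186 (k = √(-92744) = 2*I*√23186 ≈ 304.54*I)
1/(k + (-6874 - u(-2)*(-827))) = 1/(2*I*√23186 + (-6874 - 6*(-827))) = 1/(2*I*√23186 + (-6874 - 1*(-4962))) = 1/(2*I*√23186 + (-6874 + 4962)) = 1/(2*I*√23186 - 1912) = 1/(-1912 + 2*I*√23186)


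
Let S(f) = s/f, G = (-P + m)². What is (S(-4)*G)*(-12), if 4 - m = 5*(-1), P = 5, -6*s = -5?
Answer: 40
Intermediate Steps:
s = ⅚ (s = -⅙*(-5) = ⅚ ≈ 0.83333)
m = 9 (m = 4 - 5*(-1) = 4 - 1*(-5) = 4 + 5 = 9)
G = 16 (G = (-1*5 + 9)² = (-5 + 9)² = 4² = 16)
S(f) = 5/(6*f)
(S(-4)*G)*(-12) = (((⅚)/(-4))*16)*(-12) = (((⅚)*(-¼))*16)*(-12) = -5/24*16*(-12) = -10/3*(-12) = 40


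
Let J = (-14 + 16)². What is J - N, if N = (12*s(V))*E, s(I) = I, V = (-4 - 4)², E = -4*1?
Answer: 3076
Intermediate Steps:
E = -4
V = 64 (V = (-8)² = 64)
J = 4 (J = 2² = 4)
N = -3072 (N = (12*64)*(-4) = 768*(-4) = -3072)
J - N = 4 - 1*(-3072) = 4 + 3072 = 3076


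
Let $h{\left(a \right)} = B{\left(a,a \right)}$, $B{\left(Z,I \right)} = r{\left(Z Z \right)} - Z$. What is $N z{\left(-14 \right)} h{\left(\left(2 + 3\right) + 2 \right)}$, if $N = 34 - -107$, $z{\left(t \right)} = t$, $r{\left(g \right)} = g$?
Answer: $-82908$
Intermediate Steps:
$B{\left(Z,I \right)} = Z^{2} - Z$ ($B{\left(Z,I \right)} = Z Z - Z = Z^{2} - Z$)
$h{\left(a \right)} = a \left(-1 + a\right)$
$N = 141$ ($N = 34 + 107 = 141$)
$N z{\left(-14 \right)} h{\left(\left(2 + 3\right) + 2 \right)} = 141 \left(-14\right) \left(\left(2 + 3\right) + 2\right) \left(-1 + \left(\left(2 + 3\right) + 2\right)\right) = - 1974 \left(5 + 2\right) \left(-1 + \left(5 + 2\right)\right) = - 1974 \cdot 7 \left(-1 + 7\right) = - 1974 \cdot 7 \cdot 6 = \left(-1974\right) 42 = -82908$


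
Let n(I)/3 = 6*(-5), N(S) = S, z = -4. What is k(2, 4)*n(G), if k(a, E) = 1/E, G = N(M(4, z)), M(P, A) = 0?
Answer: -45/2 ≈ -22.500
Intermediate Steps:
G = 0
n(I) = -90 (n(I) = 3*(6*(-5)) = 3*(-30) = -90)
k(2, 4)*n(G) = -90/4 = (1/4)*(-90) = -45/2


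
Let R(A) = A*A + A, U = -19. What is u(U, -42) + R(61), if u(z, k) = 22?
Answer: 3804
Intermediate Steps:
R(A) = A + A**2 (R(A) = A**2 + A = A + A**2)
u(U, -42) + R(61) = 22 + 61*(1 + 61) = 22 + 61*62 = 22 + 3782 = 3804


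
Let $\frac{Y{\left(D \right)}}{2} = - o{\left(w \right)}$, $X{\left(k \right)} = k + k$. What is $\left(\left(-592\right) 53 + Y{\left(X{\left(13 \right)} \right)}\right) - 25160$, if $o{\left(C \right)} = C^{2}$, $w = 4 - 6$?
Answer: $-56544$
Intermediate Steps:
$X{\left(k \right)} = 2 k$
$w = -2$ ($w = 4 - 6 = -2$)
$Y{\left(D \right)} = -8$ ($Y{\left(D \right)} = 2 \left(- \left(-2\right)^{2}\right) = 2 \left(\left(-1\right) 4\right) = 2 \left(-4\right) = -8$)
$\left(\left(-592\right) 53 + Y{\left(X{\left(13 \right)} \right)}\right) - 25160 = \left(\left(-592\right) 53 - 8\right) - 25160 = \left(-31376 - 8\right) - 25160 = -31384 - 25160 = -56544$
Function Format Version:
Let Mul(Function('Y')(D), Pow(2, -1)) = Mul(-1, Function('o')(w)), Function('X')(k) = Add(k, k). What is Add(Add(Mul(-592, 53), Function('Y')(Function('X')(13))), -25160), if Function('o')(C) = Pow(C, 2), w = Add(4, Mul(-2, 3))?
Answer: -56544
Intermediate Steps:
Function('X')(k) = Mul(2, k)
w = -2 (w = Add(4, -6) = -2)
Function('Y')(D) = -8 (Function('Y')(D) = Mul(2, Mul(-1, Pow(-2, 2))) = Mul(2, Mul(-1, 4)) = Mul(2, -4) = -8)
Add(Add(Mul(-592, 53), Function('Y')(Function('X')(13))), -25160) = Add(Add(Mul(-592, 53), -8), -25160) = Add(Add(-31376, -8), -25160) = Add(-31384, -25160) = -56544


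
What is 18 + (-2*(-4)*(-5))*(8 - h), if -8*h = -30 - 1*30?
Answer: -2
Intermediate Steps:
h = 15/2 (h = -(-30 - 1*30)/8 = -(-30 - 30)/8 = -⅛*(-60) = 15/2 ≈ 7.5000)
18 + (-2*(-4)*(-5))*(8 - h) = 18 + (-2*(-4)*(-5))*(8 - 1*15/2) = 18 + (8*(-5))*(8 - 15/2) = 18 - 40*½ = 18 - 20 = -2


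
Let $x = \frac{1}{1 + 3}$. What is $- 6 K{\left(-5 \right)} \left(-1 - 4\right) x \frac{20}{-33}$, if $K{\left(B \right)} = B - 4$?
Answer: $\frac{450}{11} \approx 40.909$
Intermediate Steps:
$x = \frac{1}{4} \approx 0.25$
$K{\left(B \right)} = -4 + B$
$- 6 K{\left(-5 \right)} \left(-1 - 4\right) x \frac{20}{-33} = - 6 \left(-4 - 5\right) \left(-1 - 4\right) \frac{1}{4} \frac{20}{-33} = - 6 - 9 \left(-1 - 4\right) \frac{1}{4} \cdot 20 \left(- \frac{1}{33}\right) = - 6 \left(-9\right) \left(-5\right) \frac{1}{4} \left(- \frac{20}{33}\right) = - 6 \cdot 45 \cdot \frac{1}{4} \left(- \frac{20}{33}\right) = \left(-6\right) \frac{45}{4} \left(- \frac{20}{33}\right) = \left(- \frac{135}{2}\right) \left(- \frac{20}{33}\right) = \frac{450}{11}$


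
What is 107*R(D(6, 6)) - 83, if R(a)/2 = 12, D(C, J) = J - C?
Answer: 2485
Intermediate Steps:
R(a) = 24 (R(a) = 2*12 = 24)
107*R(D(6, 6)) - 83 = 107*24 - 83 = 2568 - 83 = 2485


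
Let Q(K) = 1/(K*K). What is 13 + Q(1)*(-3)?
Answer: 10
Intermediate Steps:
Q(K) = K⁻²
13 + Q(1)*(-3) = 13 - 3/1² = 13 + 1*(-3) = 13 - 3 = 10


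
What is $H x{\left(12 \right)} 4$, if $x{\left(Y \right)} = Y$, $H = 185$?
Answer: $8880$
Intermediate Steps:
$H x{\left(12 \right)} 4 = 185 \cdot 12 \cdot 4 = 2220 \cdot 4 = 8880$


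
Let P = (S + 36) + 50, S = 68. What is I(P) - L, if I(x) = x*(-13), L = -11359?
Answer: 9357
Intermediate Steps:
P = 154 (P = (68 + 36) + 50 = 104 + 50 = 154)
I(x) = -13*x
I(P) - L = -13*154 - 1*(-11359) = -2002 + 11359 = 9357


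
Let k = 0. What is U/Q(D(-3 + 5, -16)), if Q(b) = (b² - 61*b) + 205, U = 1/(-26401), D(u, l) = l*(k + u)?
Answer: -1/83981581 ≈ -1.1907e-8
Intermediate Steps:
D(u, l) = l*u (D(u, l) = l*(0 + u) = l*u)
U = -1/26401 ≈ -3.7877e-5
Q(b) = 205 + b² - 61*b
U/Q(D(-3 + 5, -16)) = -1/(26401*(205 + (-16*(-3 + 5))² - (-976)*(-3 + 5))) = -1/(26401*(205 + (-16*2)² - (-976)*2)) = -1/(26401*(205 + (-32)² - 61*(-32))) = -1/(26401*(205 + 1024 + 1952)) = -1/26401/3181 = -1/26401*1/3181 = -1/83981581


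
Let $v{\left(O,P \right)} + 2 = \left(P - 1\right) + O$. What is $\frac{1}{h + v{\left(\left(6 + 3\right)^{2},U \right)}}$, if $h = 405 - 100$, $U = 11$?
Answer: $\frac{1}{394} \approx 0.0025381$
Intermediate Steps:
$h = 305$
$v{\left(O,P \right)} = -3 + O + P$ ($v{\left(O,P \right)} = -2 + \left(\left(P - 1\right) + O\right) = -2 + \left(\left(-1 + P\right) + O\right) = -2 + \left(-1 + O + P\right) = -3 + O + P$)
$\frac{1}{h + v{\left(\left(6 + 3\right)^{2},U \right)}} = \frac{1}{305 + \left(-3 + \left(6 + 3\right)^{2} + 11\right)} = \frac{1}{305 + \left(-3 + 9^{2} + 11\right)} = \frac{1}{305 + \left(-3 + 81 + 11\right)} = \frac{1}{305 + 89} = \frac{1}{394}$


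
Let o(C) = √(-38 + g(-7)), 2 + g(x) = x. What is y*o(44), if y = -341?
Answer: -341*I*√47 ≈ -2337.8*I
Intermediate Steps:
g(x) = -2 + x
o(C) = I*√47 (o(C) = √(-38 + (-2 - 7)) = √(-38 - 9) = √(-47) = I*√47)
y*o(44) = -341*I*√47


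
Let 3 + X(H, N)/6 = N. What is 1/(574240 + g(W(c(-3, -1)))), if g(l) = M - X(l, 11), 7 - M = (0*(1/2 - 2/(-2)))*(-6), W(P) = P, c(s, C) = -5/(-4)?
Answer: 1/574199 ≈ 1.7416e-6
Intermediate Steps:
c(s, C) = 5/4 (c(s, C) = -5*(-¼) = 5/4)
X(H, N) = -18 + 6*N
M = 7 (M = 7 - 0*(1/2 - 2/(-2))*(-6) = 7 - 0*(1*(½) - 2*(-½))*(-6) = 7 - 0*(½ + 1)*(-6) = 7 - 0*(3/2)*(-6) = 7 - 0*(-6) = 7 - 1*0 = 7 + 0 = 7)
g(l) = -41 (g(l) = 7 - (-18 + 6*11) = 7 - (-18 + 66) = 7 - 1*48 = 7 - 48 = -41)
1/(574240 + g(W(c(-3, -1)))) = 1/(574240 - 41) = 1/574199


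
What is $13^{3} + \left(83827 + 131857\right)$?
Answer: $217881$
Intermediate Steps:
$13^{3} + \left(83827 + 131857\right) = 2197 + 215684 = 217881$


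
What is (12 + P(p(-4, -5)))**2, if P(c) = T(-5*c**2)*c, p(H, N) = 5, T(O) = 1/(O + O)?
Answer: 358801/2500 ≈ 143.52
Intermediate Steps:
T(O) = 1/(2*O)
P(c) = -1/(10*c) (P(c) = (1/(2*((-5*c**2))))*c = ((-1/(5*c**2))/2)*c = (-1/(10*c**2))*c = -1/(10*c))
(12 + P(p(-4, -5)))**2 = (12 - 1/10/5)**2 = (12 - 1/10*1/5)**2 = (12 - 1/50)**2 = (599/50)**2 = 358801/2500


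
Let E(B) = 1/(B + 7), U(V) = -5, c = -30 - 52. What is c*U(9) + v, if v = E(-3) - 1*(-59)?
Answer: 1877/4 ≈ 469.25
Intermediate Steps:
c = -82
E(B) = 1/(7 + B)
v = 237/4 (v = 1/(7 - 3) - 1*(-59) = 1/4 + 59 = ¼ + 59 = 237/4 ≈ 59.250)
c*U(9) + v = -82*(-5) + 237/4 = 410 + 237/4 = 1877/4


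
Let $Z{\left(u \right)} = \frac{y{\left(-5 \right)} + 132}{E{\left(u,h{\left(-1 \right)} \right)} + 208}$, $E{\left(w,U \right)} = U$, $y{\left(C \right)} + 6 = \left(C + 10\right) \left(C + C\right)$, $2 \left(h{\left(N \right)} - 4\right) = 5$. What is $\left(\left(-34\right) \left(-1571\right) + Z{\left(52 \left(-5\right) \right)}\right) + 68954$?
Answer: $\frac{52496024}{429} \approx 1.2237 \cdot 10^{5}$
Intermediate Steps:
$h{\left(N \right)} = \frac{13}{2}$ ($h{\left(N \right)} = 4 + \frac{1}{2} \cdot 5 = 4 + \frac{5}{2} = \frac{13}{2}$)
$y{\left(C \right)} = -6 + 2 C \left(10 + C\right)$ ($y{\left(C \right)} = -6 + \left(C + 10\right) \left(C + C\right) = -6 + \left(10 + C\right) 2 C = -6 + 2 C \left(10 + C\right)$)
$Z{\left(u \right)} = \frac{152}{429}$ ($Z{\left(u \right)} = \frac{\left(-6 + 2 \left(-5\right)^{2} + 20 \left(-5\right)\right) + 132}{\frac{13}{2} + 208} = \frac{\left(-6 + 2 \cdot 25 - 100\right) + 132}{\frac{429}{2}} = \left(\left(-6 + 50 - 100\right) + 132\right) \frac{2}{429} = \left(-56 + 132\right) \frac{2}{429} = 76 \cdot \frac{2}{429} = \frac{152}{429}$)
$\left(\left(-34\right) \left(-1571\right) + Z{\left(52 \left(-5\right) \right)}\right) + 68954 = \left(\left(-34\right) \left(-1571\right) + \frac{152}{429}\right) + 68954 = \left(53414 + \frac{152}{429}\right) + 68954 = \frac{22914758}{429} + 68954 = \frac{52496024}{429}$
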